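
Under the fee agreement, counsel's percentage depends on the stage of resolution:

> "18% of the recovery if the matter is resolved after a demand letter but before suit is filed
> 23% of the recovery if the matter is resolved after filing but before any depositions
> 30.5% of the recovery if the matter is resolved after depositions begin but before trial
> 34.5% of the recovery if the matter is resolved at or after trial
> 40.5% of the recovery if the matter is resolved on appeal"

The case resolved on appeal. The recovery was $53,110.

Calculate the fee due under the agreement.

The matter resolved on appeal, so the 40.5% rate applies.
$53,110 × 40.5% = $21,509.55

$21,509.55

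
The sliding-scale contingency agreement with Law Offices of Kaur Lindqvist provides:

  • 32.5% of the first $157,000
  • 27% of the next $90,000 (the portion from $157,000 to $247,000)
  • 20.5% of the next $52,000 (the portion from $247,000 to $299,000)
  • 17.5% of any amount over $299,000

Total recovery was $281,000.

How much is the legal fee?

First $157,000 at 32.5% = $51,025.00
Next $90,000 at 27% = $24,300.00
Remaining $34,000 at 20.5% = $6,970.00
Fee: $51,025.00 + $24,300.00 + $6,970.00 = $82,295.00

$82,295.00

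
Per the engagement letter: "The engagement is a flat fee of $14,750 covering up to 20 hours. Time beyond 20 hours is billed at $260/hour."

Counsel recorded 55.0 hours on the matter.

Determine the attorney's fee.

Flat fee: $14,750.00
Excess hours: 55.0 − 20 = 35.0
Overrun: 35.0 × $260 = $9,100.00
Total: $14,750.00 + $9,100.00 = $23,850.00

$23,850.00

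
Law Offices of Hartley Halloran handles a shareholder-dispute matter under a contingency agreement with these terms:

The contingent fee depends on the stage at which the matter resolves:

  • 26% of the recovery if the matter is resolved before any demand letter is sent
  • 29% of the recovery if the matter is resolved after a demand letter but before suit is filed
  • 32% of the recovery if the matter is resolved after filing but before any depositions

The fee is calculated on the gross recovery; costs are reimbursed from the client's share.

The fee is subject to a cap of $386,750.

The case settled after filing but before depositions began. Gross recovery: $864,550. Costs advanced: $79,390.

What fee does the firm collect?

Fee base is the gross recovery, $864,550; costs are reimbursed separately.
The matter settled after filing but before depositions began, so the 32% rate applies.
$864,550 × 32% = $276,656.00
$276,656.00 is under the $386,750 cap.

$276,656.00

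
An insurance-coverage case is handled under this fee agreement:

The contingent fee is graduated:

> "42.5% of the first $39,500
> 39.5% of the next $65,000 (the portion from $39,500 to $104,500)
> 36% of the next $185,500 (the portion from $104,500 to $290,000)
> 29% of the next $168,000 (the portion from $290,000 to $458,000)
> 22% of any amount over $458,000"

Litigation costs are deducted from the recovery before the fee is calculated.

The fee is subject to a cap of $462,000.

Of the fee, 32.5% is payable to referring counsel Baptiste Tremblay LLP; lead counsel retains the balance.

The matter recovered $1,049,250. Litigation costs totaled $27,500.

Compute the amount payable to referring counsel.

Fee base (net of costs): $1,049,250 − $27,500 = $1,021,750
First $39,500 at 42.5% = $16,787.50
Next $65,000 at 39.5% = $25,675.00
Next $185,500 at 36% = $66,780.00
Next $168,000 at 29% = $48,720.00
Remaining $563,750 at 22% = $124,025.00
Fee: $16,787.50 + $25,675.00 + $66,780.00 + $48,720.00 + $124,025.00 = $281,987.50
$281,987.50 is under the $462,000 cap.
Referral share: 32.5% of $281,987.50 = $91,645.94; lead counsel retains $281,987.50 − $91,645.94 = $190,341.56.

$91,645.94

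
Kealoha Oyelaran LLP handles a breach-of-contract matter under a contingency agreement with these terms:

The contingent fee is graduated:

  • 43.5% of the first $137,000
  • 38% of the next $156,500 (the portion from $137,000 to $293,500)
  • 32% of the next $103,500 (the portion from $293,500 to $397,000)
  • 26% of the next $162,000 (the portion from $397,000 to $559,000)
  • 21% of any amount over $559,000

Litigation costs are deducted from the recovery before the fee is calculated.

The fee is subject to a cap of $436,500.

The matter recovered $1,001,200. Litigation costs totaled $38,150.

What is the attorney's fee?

Fee base (net of costs): $1,001,200 − $38,150 = $963,050
First $137,000 at 43.5% = $59,595.00
Next $156,500 at 38% = $59,470.00
Next $103,500 at 32% = $33,120.00
Next $162,000 at 26% = $42,120.00
Remaining $404,050 at 21% = $84,850.50
Fee: $59,595.00 + $59,470.00 + $33,120.00 + $42,120.00 + $84,850.50 = $279,155.50
$279,155.50 is under the $436,500 cap.

$279,155.50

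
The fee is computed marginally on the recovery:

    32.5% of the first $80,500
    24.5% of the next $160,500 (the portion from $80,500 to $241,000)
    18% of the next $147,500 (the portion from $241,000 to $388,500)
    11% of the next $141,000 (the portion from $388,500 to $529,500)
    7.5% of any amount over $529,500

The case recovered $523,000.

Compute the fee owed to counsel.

$106,830.00

First $80,500 at 32.5% = $26,162.50
Next $160,500 at 24.5% = $39,322.50
Next $147,500 at 18% = $26,550.00
Remaining $134,500 at 11% = $14,795.00
Fee: $26,162.50 + $39,322.50 + $26,550.00 + $14,795.00 = $106,830.00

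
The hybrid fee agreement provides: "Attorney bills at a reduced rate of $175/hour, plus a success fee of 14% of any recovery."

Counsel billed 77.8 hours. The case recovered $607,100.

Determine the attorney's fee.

Hourly: 77.8 × $175 = $13,615.00
Success fee: 14% of $607,100 = $84,994.00
Total: $13,615.00 + $84,994.00 = $98,609.00

$98,609.00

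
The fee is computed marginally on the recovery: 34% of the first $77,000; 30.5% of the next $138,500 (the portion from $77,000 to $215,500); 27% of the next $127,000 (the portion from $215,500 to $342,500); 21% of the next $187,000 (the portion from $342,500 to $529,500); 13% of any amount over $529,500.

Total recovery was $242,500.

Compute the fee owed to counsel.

First $77,000 at 34% = $26,180.00
Next $138,500 at 30.5% = $42,242.50
Remaining $27,000 at 27% = $7,290.00
Fee: $26,180.00 + $42,242.50 + $7,290.00 = $75,712.50

$75,712.50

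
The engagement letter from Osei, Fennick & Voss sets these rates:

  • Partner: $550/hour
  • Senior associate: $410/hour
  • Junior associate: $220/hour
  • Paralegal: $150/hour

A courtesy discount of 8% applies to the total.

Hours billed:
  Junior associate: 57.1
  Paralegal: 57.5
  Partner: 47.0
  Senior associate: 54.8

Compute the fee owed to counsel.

Partner: 47.0 × $550 = $25,850.00
Senior associate: 54.8 × $410 = $22,468.00
Junior associate: 57.1 × $220 = $12,562.00
Paralegal: 57.5 × $150 = $8,625.00
Subtotal: $69,505.00
Less 8% discount: −$5,560.40
Total: $69,505.00 − $5,560.40 = $63,944.60

$63,944.60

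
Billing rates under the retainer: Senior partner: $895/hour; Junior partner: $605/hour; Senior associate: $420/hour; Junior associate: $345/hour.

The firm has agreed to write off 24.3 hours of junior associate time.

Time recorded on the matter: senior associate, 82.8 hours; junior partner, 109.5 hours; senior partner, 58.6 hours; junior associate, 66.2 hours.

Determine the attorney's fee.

Senior partner: 58.6 × $895 = $52,447.00
Junior partner: 109.5 × $605 = $66,247.50
Senior associate: 82.8 × $420 = $34,776.00
Junior associate: 66.2 × $345 = $22,839.00
Subtotal: $176,309.50
Write-off: 24.3 × $345 = $8,383.50
Total: $176,309.50 − $8,383.50 = $167,926.00

$167,926.00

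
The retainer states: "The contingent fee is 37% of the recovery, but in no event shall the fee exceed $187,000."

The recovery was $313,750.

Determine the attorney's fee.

37% of $313,750 = $116,087.50
That is under the $187,000 cap.

$116,087.50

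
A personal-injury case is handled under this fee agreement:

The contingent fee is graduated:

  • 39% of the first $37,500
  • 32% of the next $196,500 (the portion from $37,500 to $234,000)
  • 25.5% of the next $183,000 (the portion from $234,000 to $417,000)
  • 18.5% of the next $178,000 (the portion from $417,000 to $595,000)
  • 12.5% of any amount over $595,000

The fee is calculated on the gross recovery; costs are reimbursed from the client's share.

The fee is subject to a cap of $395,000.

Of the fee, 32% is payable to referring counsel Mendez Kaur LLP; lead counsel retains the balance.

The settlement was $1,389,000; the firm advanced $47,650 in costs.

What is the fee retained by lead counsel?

$174,318.00

Fee base is the gross recovery, $1,389,000; costs are reimbursed separately.
First $37,500 at 39% = $14,625.00
Next $196,500 at 32% = $62,880.00
Next $183,000 at 25.5% = $46,665.00
Next $178,000 at 18.5% = $32,930.00
Remaining $794,000 at 12.5% = $99,250.00
Fee: $14,625.00 + $62,880.00 + $46,665.00 + $32,930.00 + $99,250.00 = $256,350.00
$256,350.00 is under the $395,000 cap.
Referral share: 32% of $256,350.00 = $82,032.00; lead counsel retains $256,350.00 − $82,032.00 = $174,318.00.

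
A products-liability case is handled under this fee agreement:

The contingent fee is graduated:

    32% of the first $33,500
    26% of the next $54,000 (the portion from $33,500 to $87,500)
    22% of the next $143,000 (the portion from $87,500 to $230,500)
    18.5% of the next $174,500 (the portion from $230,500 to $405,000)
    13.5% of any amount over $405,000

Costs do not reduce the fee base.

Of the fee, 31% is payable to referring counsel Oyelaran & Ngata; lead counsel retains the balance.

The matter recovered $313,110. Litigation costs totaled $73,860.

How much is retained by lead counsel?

$49,336.97

Fee base is the gross recovery, $313,110; costs are reimbursed separately.
First $33,500 at 32% = $10,720.00
Next $54,000 at 26% = $14,040.00
Next $143,000 at 22% = $31,460.00
Remaining $82,610 at 18.5% = $15,282.85
Fee: $10,720.00 + $14,040.00 + $31,460.00 + $15,282.85 = $71,502.85
Referral share: 31% of $71,502.85 = $22,165.88; lead counsel retains $71,502.85 − $22,165.88 = $49,336.97.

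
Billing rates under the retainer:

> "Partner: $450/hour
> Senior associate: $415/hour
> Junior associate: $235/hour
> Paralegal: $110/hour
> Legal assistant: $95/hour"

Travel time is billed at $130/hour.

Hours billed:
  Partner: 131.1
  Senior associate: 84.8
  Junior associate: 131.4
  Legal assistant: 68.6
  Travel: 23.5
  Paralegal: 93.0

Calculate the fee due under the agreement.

$144,868.00

Partner: 131.1 × $450 = $58,995.00
Senior associate: 84.8 × $415 = $35,192.00
Junior associate: 131.4 × $235 = $30,879.00
Paralegal: 93.0 × $110 = $10,230.00
Legal assistant: 68.6 × $95 = $6,517.00
Subtotal: $58,995.00 + $35,192.00 + $30,879.00 + $10,230.00 + $6,517.00 = $141,813.00
Travel: 23.5 × $130 = $3,055.00
Total: $141,813.00 + $3,055.00 = $144,868.00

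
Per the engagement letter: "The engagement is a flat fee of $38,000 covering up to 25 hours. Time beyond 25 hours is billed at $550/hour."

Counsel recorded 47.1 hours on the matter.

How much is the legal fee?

$50,155.00

Flat fee: $38,000.00
Excess hours: 47.1 − 25 = 22.1
Overrun: 22.1 × $550 = $12,155.00
Total: $38,000.00 + $12,155.00 = $50,155.00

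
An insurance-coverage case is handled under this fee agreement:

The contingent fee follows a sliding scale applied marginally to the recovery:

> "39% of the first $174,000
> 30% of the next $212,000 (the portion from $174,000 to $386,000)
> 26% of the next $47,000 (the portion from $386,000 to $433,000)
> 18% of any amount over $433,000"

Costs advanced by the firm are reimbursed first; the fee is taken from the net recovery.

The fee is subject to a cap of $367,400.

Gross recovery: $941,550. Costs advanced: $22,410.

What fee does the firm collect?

Fee base (net of costs): $941,550 − $22,410 = $919,140
First $174,000 at 39% = $67,860.00
Next $212,000 at 30% = $63,600.00
Next $47,000 at 26% = $12,220.00
Remaining $486,140 at 18% = $87,505.20
Fee: $67,860.00 + $63,600.00 + $12,220.00 + $87,505.20 = $231,185.20
$231,185.20 is under the $367,400 cap.

$231,185.20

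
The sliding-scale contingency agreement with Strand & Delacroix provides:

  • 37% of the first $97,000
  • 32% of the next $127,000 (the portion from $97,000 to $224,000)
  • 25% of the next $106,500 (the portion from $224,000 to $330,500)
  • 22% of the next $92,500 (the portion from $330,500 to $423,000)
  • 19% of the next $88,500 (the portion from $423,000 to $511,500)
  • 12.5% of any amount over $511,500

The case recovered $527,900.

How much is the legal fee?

First $97,000 at 37% = $35,890.00
Next $127,000 at 32% = $40,640.00
Next $106,500 at 25% = $26,625.00
Next $92,500 at 22% = $20,350.00
Next $88,500 at 19% = $16,815.00
Remaining $16,400 at 12.5% = $2,050.00
Fee: $35,890.00 + $40,640.00 + $26,625.00 + $20,350.00 + $16,815.00 + $2,050.00 = $142,370.00

$142,370.00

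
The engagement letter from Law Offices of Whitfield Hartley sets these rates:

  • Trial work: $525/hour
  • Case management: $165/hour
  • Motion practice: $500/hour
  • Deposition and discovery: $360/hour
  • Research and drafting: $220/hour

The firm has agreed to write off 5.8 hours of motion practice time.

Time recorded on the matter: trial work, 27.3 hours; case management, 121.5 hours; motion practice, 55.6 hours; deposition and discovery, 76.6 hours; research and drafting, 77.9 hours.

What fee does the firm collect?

Trial work: 27.3 × $525 = $14,332.50
Case management: 121.5 × $165 = $20,047.50
Motion practice: 55.6 × $500 = $27,800.00
Deposition and discovery: 76.6 × $360 = $27,576.00
Research and drafting: 77.9 × $220 = $17,138.00
Subtotal: $106,894.00
Write-off: 5.8 × $500 = $2,900.00
Total: $106,894.00 − $2,900.00 = $103,994.00

$103,994.00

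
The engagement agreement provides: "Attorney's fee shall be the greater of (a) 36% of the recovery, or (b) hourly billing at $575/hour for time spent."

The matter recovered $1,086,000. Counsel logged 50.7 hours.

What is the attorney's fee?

(a) 36% of $1,086,000 = $390,960.00
(b) 50.7 × $575 = $29,152.50
The greater is (a): $390,960.00.

$390,960.00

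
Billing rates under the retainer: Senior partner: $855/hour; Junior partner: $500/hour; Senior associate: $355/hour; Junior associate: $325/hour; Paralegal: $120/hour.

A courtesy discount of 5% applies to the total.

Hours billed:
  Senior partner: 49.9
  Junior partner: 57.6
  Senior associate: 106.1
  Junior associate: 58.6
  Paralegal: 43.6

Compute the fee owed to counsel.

$126,736.65

Senior partner: 49.9 × $855 = $42,664.50
Junior partner: 57.6 × $500 = $28,800.00
Senior associate: 106.1 × $355 = $37,665.50
Junior associate: 58.6 × $325 = $19,045.00
Paralegal: 43.6 × $120 = $5,232.00
Subtotal: $133,407.00
Less 5% discount: −$6,670.35
Total: $133,407.00 − $6,670.35 = $126,736.65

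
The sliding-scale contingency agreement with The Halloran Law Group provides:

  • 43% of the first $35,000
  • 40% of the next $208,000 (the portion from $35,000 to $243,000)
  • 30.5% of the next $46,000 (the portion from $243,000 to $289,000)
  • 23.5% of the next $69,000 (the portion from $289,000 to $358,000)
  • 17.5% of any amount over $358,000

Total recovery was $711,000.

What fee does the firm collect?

$190,270.00

First $35,000 at 43% = $15,050.00
Next $208,000 at 40% = $83,200.00
Next $46,000 at 30.5% = $14,030.00
Next $69,000 at 23.5% = $16,215.00
Remaining $353,000 at 17.5% = $61,775.00
Fee: $15,050.00 + $83,200.00 + $14,030.00 + $16,215.00 + $61,775.00 = $190,270.00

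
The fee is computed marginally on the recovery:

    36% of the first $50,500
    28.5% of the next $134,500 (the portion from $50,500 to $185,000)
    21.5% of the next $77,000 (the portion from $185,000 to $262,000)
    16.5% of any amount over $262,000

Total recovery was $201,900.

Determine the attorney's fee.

$60,146.00

First $50,500 at 36% = $18,180.00
Next $134,500 at 28.5% = $38,332.50
Remaining $16,900 at 21.5% = $3,633.50
Fee: $18,180.00 + $38,332.50 + $3,633.50 = $60,146.00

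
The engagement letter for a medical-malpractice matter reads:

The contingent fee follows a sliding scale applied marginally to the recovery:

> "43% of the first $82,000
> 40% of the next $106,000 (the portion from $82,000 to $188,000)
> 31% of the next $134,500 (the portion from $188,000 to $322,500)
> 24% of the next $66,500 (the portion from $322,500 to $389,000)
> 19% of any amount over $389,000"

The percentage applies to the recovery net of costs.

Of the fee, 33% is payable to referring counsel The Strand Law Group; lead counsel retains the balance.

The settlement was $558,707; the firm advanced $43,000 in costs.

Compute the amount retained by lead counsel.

$106,790.85

Fee base (net of costs): $558,707 − $43,000 = $515,707
First $82,000 at 43% = $35,260.00
Next $106,000 at 40% = $42,400.00
Next $134,500 at 31% = $41,695.00
Next $66,500 at 24% = $15,960.00
Remaining $126,707 at 19% = $24,074.33
Fee: $35,260.00 + $42,400.00 + $41,695.00 + $15,960.00 + $24,074.33 = $159,389.33
Referral share: 33% of $159,389.33 = $52,598.48; lead counsel retains $159,389.33 − $52,598.48 = $106,790.85.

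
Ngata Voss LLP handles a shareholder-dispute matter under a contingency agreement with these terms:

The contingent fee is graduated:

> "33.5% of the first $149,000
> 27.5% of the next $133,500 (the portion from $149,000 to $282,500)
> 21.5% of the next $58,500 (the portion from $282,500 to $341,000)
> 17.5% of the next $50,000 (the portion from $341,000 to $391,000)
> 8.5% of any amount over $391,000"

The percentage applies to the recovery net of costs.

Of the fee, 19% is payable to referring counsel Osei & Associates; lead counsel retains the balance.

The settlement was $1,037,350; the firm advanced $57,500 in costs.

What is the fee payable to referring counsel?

Fee base (net of costs): $1,037,350 − $57,500 = $979,850
First $149,000 at 33.5% = $49,915.00
Next $133,500 at 27.5% = $36,712.50
Next $58,500 at 21.5% = $12,577.50
Next $50,000 at 17.5% = $8,750.00
Remaining $588,850 at 8.5% = $50,052.25
Fee: $49,915.00 + $36,712.50 + $12,577.50 + $8,750.00 + $50,052.25 = $158,007.25
Referral share: 19% of $158,007.25 = $30,021.38; lead counsel retains $158,007.25 − $30,021.38 = $127,985.87.

$30,021.38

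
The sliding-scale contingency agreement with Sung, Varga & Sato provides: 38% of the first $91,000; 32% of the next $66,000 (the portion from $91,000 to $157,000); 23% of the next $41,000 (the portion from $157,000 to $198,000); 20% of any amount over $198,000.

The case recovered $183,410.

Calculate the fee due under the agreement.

$61,774.30

First $91,000 at 38% = $34,580.00
Next $66,000 at 32% = $21,120.00
Remaining $26,410 at 23% = $6,074.30
Fee: $34,580.00 + $21,120.00 + $6,074.30 = $61,774.30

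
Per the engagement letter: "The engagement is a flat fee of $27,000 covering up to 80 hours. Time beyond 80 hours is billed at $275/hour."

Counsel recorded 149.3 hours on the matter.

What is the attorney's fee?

Flat fee: $27,000.00
Excess hours: 149.3 − 80 = 69.3
Overrun: 69.3 × $275 = $19,057.50
Total: $27,000.00 + $19,057.50 = $46,057.50

$46,057.50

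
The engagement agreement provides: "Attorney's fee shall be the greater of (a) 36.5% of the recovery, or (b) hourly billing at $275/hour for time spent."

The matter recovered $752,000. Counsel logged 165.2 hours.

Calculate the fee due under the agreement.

$274,480.00

(a) 36.5% of $752,000 = $274,480.00
(b) 165.2 × $275 = $45,430.00
The greater is (a): $274,480.00.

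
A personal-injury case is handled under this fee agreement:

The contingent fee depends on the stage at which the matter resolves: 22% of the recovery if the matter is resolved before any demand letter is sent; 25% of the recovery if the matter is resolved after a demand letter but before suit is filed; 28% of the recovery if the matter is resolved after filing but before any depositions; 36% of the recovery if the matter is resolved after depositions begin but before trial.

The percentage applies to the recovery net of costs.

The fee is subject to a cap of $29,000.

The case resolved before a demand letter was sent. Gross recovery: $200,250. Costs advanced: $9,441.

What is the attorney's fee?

$29,000.00

Fee base (net of costs): $200,250 − $9,441 = $190,809
The matter resolved before a demand letter was sent, so the 22% rate applies.
$190,809 × 22% = $41,977.98
$41,977.98 exceeds the $29,000 cap, so the fee is capped at $29,000.00.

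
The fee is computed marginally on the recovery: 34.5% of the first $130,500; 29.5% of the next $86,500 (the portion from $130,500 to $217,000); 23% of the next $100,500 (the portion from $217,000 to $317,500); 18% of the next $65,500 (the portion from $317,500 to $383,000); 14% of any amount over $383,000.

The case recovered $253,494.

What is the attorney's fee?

First $130,500 at 34.5% = $45,022.50
Next $86,500 at 29.5% = $25,517.50
Remaining $36,494 at 23% = $8,393.62
Fee: $45,022.50 + $25,517.50 + $8,393.62 = $78,933.62

$78,933.62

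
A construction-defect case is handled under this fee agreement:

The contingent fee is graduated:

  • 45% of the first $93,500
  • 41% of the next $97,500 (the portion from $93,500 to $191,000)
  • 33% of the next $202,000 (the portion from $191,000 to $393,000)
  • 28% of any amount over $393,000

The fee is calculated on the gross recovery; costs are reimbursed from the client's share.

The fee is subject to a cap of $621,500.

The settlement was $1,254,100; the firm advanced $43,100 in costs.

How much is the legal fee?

Fee base is the gross recovery, $1,254,100; costs are reimbursed separately.
First $93,500 at 45% = $42,075.00
Next $97,500 at 41% = $39,975.00
Next $202,000 at 33% = $66,660.00
Remaining $861,100 at 28% = $241,108.00
Fee: $42,075.00 + $39,975.00 + $66,660.00 + $241,108.00 = $389,818.00
$389,818.00 is under the $621,500 cap.

$389,818.00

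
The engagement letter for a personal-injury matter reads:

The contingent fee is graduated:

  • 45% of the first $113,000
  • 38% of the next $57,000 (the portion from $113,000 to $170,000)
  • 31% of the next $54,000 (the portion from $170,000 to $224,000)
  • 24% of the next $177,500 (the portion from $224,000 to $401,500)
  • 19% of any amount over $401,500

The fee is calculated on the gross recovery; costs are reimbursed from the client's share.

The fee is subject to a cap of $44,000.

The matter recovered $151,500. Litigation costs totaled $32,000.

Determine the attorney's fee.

$44,000.00

Fee base is the gross recovery, $151,500; costs are reimbursed separately.
First $113,000 at 45% = $50,850.00
Remaining $38,500 at 38% = $14,630.00
Fee: $50,850.00 + $14,630.00 = $65,480.00
$65,480.00 exceeds the $44,000 cap, so the fee is capped at $44,000.00.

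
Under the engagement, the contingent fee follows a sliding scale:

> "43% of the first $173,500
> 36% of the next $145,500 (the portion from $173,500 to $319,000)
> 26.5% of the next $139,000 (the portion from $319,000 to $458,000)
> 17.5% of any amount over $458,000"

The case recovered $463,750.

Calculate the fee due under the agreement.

$164,826.25

First $173,500 at 43% = $74,605.00
Next $145,500 at 36% = $52,380.00
Next $139,000 at 26.5% = $36,835.00
Remaining $5,750 at 17.5% = $1,006.25
Fee: $74,605.00 + $52,380.00 + $36,835.00 + $1,006.25 = $164,826.25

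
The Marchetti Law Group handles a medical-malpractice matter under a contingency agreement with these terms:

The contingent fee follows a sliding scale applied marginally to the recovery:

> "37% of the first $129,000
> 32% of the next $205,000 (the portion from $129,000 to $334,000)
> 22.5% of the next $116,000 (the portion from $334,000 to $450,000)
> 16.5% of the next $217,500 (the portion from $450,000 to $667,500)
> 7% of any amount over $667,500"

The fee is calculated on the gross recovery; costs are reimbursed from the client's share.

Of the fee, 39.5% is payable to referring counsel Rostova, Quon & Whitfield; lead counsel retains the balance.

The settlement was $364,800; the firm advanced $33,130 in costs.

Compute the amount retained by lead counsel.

Fee base is the gross recovery, $364,800; costs are reimbursed separately.
First $129,000 at 37% = $47,730.00
Next $205,000 at 32% = $65,600.00
Remaining $30,800 at 22.5% = $6,930.00
Fee: $47,730.00 + $65,600.00 + $6,930.00 = $120,260.00
Referral share: 39.5% of $120,260.00 = $47,502.70; lead counsel retains $120,260.00 − $47,502.70 = $72,757.30.

$72,757.30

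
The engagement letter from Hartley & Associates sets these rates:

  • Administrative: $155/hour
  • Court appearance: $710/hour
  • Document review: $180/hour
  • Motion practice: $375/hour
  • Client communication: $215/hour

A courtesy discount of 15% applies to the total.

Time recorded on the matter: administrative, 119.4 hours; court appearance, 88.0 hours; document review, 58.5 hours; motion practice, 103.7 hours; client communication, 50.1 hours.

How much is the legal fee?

Administrative: 119.4 × $155 = $18,507.00
Court appearance: 88.0 × $710 = $62,480.00
Document review: 58.5 × $180 = $10,530.00
Motion practice: 103.7 × $375 = $38,887.50
Client communication: 50.1 × $215 = $10,771.50
Subtotal: $141,176.00
Less 15% discount: −$21,176.40
Total: $141,176.00 − $21,176.40 = $119,999.60

$119,999.60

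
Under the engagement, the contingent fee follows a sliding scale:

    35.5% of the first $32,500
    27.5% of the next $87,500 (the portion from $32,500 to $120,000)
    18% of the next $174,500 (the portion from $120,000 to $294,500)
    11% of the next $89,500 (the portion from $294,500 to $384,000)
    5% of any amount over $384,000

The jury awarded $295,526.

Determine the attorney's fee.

$67,122.86

First $32,500 at 35.5% = $11,537.50
Next $87,500 at 27.5% = $24,062.50
Next $174,500 at 18% = $31,410.00
Remaining $1,026 at 11% = $112.86
Fee: $11,537.50 + $24,062.50 + $31,410.00 + $112.86 = $67,122.86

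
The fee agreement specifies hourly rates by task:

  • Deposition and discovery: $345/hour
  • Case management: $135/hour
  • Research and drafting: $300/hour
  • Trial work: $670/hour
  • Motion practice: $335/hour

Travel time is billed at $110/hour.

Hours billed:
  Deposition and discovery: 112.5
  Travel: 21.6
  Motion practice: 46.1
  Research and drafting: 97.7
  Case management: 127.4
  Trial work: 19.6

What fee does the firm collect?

$116,273.00

Deposition and discovery: 112.5 × $345 = $38,812.50
Case management: 127.4 × $135 = $17,199.00
Research and drafting: 97.7 × $300 = $29,310.00
Trial work: 19.6 × $670 = $13,132.00
Motion practice: 46.1 × $335 = $15,443.50
Subtotal: $38,812.50 + $17,199.00 + $29,310.00 + $13,132.00 + $15,443.50 = $113,897.00
Travel: 21.6 × $110 = $2,376.00
Total: $113,897.00 + $2,376.00 = $116,273.00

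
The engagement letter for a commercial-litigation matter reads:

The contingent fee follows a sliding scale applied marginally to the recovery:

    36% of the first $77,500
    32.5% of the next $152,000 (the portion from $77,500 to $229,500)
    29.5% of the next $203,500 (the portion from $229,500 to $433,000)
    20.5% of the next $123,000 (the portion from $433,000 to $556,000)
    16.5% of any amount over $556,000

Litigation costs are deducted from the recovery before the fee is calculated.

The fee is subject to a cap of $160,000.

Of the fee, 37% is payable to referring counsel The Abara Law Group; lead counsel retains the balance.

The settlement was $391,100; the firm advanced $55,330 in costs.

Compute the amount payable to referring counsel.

$40,200.37

Fee base (net of costs): $391,100 − $55,330 = $335,770
First $77,500 at 36% = $27,900.00
Next $152,000 at 32.5% = $49,400.00
Remaining $106,270 at 29.5% = $31,349.65
Fee: $27,900.00 + $49,400.00 + $31,349.65 = $108,649.65
$108,649.65 is under the $160,000 cap.
Referral share: 37% of $108,649.65 = $40,200.37; lead counsel retains $108,649.65 − $40,200.37 = $68,449.28.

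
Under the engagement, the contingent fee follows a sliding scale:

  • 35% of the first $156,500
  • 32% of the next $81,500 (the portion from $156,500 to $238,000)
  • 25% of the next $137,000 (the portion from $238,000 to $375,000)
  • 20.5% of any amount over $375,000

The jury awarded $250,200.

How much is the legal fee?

$83,905.00

First $156,500 at 35% = $54,775.00
Next $81,500 at 32% = $26,080.00
Remaining $12,200 at 25% = $3,050.00
Fee: $54,775.00 + $26,080.00 + $3,050.00 = $83,905.00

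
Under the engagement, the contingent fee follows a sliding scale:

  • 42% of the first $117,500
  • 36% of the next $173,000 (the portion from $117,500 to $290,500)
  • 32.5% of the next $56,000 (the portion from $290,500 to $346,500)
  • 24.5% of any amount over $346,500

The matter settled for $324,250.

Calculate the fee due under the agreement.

First $117,500 at 42% = $49,350.00
Next $173,000 at 36% = $62,280.00
Remaining $33,750 at 32.5% = $10,968.75
Fee: $49,350.00 + $62,280.00 + $10,968.75 = $122,598.75

$122,598.75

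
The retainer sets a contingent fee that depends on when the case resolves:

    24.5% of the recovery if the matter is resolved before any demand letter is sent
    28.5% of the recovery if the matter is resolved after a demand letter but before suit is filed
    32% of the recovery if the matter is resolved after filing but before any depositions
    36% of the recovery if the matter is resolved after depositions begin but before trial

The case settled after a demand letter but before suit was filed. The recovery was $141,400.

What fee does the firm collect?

The matter settled after a demand letter but before suit was filed, so the 28.5% rate applies.
$141,400 × 28.5% = $40,299.00

$40,299.00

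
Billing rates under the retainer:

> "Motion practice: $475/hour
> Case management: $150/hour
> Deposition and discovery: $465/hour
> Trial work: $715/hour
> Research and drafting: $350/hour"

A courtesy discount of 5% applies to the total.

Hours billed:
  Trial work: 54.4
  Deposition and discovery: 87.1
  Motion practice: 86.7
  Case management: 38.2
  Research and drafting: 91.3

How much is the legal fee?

$150,351.75

Motion practice: 86.7 × $475 = $41,182.50
Case management: 38.2 × $150 = $5,730.00
Deposition and discovery: 87.1 × $465 = $40,501.50
Trial work: 54.4 × $715 = $38,896.00
Research and drafting: 91.3 × $350 = $31,955.00
Subtotal: $158,265.00
Less 5% discount: −$7,913.25
Total: $158,265.00 − $7,913.25 = $150,351.75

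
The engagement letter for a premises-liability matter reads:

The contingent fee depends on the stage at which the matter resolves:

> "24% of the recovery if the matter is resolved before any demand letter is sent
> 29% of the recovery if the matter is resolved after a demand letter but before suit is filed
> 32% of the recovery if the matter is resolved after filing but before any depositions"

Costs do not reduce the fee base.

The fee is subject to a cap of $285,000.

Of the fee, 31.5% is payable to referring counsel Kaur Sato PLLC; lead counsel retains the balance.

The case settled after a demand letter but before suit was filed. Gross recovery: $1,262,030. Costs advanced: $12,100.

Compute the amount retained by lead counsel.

$195,225.00

Fee base is the gross recovery, $1,262,030; costs are reimbursed separately.
The matter settled after a demand letter but before suit was filed, so the 29% rate applies.
$1,262,030 × 29% = $365,988.70
$365,988.70 exceeds the $285,000 cap, so the fee is capped at $285,000.00.
Referral share: 31.5% of $285,000.00 = $89,775.00; lead counsel retains $285,000.00 − $89,775.00 = $195,225.00.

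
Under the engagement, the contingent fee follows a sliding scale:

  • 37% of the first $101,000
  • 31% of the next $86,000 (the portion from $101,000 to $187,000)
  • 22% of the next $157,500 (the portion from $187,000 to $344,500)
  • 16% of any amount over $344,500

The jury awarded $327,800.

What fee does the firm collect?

First $101,000 at 37% = $37,370.00
Next $86,000 at 31% = $26,660.00
Remaining $140,800 at 22% = $30,976.00
Fee: $37,370.00 + $26,660.00 + $30,976.00 = $95,006.00

$95,006.00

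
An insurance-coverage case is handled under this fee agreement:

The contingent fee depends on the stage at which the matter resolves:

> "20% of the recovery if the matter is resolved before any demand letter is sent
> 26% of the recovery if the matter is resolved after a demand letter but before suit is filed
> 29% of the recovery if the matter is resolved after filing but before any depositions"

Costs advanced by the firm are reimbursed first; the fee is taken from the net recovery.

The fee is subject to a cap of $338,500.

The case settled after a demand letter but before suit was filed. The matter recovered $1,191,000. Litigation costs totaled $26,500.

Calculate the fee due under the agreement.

$302,770.00

Fee base (net of costs): $1,191,000 − $26,500 = $1,164,500
The matter settled after a demand letter but before suit was filed, so the 26% rate applies.
$1,164,500 × 26% = $302,770.00
$302,770.00 is under the $338,500 cap.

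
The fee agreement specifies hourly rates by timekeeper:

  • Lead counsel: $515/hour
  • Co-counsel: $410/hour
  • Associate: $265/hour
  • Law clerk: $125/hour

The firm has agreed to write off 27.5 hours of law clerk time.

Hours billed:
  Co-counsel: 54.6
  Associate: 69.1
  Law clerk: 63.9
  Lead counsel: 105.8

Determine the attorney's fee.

$99,734.50

Lead counsel: 105.8 × $515 = $54,487.00
Co-counsel: 54.6 × $410 = $22,386.00
Associate: 69.1 × $265 = $18,311.50
Law clerk: 63.9 × $125 = $7,987.50
Subtotal: $103,172.00
Write-off: 27.5 × $125 = $3,437.50
Total: $103,172.00 − $3,437.50 = $99,734.50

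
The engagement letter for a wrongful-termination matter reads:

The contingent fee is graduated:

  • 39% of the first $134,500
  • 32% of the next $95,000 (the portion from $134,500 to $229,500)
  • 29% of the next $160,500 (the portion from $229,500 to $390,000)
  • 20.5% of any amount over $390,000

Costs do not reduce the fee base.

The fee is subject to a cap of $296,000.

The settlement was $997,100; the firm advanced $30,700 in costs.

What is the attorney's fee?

$253,855.50

Fee base is the gross recovery, $997,100; costs are reimbursed separately.
First $134,500 at 39% = $52,455.00
Next $95,000 at 32% = $30,400.00
Next $160,500 at 29% = $46,545.00
Remaining $607,100 at 20.5% = $124,455.50
Fee: $52,455.00 + $30,400.00 + $46,545.00 + $124,455.50 = $253,855.50
$253,855.50 is under the $296,000 cap.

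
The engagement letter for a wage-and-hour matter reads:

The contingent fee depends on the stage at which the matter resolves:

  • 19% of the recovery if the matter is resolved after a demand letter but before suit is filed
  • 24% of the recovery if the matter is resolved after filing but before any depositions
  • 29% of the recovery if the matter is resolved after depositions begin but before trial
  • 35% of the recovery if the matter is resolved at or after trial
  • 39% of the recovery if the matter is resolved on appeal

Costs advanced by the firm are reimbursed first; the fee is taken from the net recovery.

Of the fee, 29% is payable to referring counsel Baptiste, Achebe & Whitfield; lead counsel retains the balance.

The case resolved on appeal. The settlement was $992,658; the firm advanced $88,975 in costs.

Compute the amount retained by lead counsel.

$250,229.82

Fee base (net of costs): $992,658 − $88,975 = $903,683
The matter resolved on appeal, so the 39% rate applies.
$903,683 × 39% = $352,436.37
Referral share: 29% of $352,436.37 = $102,206.55; lead counsel retains $352,436.37 − $102,206.55 = $250,229.82.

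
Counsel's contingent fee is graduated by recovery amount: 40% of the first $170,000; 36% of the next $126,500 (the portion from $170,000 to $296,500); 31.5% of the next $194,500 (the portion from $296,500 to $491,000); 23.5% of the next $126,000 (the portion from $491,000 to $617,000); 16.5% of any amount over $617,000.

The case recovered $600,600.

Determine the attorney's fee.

First $170,000 at 40% = $68,000.00
Next $126,500 at 36% = $45,540.00
Next $194,500 at 31.5% = $61,267.50
Remaining $109,600 at 23.5% = $25,756.00
Fee: $68,000.00 + $45,540.00 + $61,267.50 + $25,756.00 = $200,563.50

$200,563.50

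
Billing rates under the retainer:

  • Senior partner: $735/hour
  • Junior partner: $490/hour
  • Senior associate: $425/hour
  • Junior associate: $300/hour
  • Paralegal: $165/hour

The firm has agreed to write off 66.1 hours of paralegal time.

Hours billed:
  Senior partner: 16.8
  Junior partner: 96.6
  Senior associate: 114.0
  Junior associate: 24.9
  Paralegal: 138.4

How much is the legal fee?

$127,531.50

Senior partner: 16.8 × $735 = $12,348.00
Junior partner: 96.6 × $490 = $47,334.00
Senior associate: 114.0 × $425 = $48,450.00
Junior associate: 24.9 × $300 = $7,470.00
Paralegal: 138.4 × $165 = $22,836.00
Subtotal: $138,438.00
Write-off: 66.1 × $165 = $10,906.50
Total: $138,438.00 − $10,906.50 = $127,531.50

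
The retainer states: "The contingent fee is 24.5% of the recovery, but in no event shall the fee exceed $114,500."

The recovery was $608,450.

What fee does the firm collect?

24.5% of $608,450 = $149,070.25
That exceeds the $114,500 cap, so the fee is capped at $114,500.

$114,500.00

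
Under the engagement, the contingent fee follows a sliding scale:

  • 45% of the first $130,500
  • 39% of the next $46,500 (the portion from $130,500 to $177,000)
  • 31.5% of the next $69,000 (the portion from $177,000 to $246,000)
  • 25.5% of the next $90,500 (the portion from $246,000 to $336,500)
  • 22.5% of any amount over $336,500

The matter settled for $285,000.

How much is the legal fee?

$108,540.00

First $130,500 at 45% = $58,725.00
Next $46,500 at 39% = $18,135.00
Next $69,000 at 31.5% = $21,735.00
Remaining $39,000 at 25.5% = $9,945.00
Fee: $58,725.00 + $18,135.00 + $21,735.00 + $9,945.00 = $108,540.00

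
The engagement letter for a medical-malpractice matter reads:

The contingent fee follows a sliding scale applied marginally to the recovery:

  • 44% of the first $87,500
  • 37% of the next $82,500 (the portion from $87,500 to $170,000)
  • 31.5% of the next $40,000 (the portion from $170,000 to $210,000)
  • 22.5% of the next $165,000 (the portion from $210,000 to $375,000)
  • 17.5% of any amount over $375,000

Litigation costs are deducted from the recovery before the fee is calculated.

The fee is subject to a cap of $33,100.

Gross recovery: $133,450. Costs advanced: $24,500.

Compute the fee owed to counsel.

Fee base (net of costs): $133,450 − $24,500 = $108,950
First $87,500 at 44% = $38,500.00
Remaining $21,450 at 37% = $7,936.50
Fee: $38,500.00 + $7,936.50 = $46,436.50
$46,436.50 exceeds the $33,100 cap, so the fee is capped at $33,100.00.

$33,100.00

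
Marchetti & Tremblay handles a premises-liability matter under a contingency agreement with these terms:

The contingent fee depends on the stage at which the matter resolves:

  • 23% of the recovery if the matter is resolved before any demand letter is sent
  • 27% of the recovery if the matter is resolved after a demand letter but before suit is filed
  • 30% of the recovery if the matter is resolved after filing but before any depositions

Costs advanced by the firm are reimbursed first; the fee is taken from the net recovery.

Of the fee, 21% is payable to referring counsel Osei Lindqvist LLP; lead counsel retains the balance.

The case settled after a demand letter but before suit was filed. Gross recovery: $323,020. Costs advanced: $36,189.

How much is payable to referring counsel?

Fee base (net of costs): $323,020 − $36,189 = $286,831
The matter settled after a demand letter but before suit was filed, so the 27% rate applies.
$286,831 × 27% = $77,444.37
Referral share: 21% of $77,444.37 = $16,263.32; lead counsel retains $77,444.37 − $16,263.32 = $61,181.05.

$16,263.32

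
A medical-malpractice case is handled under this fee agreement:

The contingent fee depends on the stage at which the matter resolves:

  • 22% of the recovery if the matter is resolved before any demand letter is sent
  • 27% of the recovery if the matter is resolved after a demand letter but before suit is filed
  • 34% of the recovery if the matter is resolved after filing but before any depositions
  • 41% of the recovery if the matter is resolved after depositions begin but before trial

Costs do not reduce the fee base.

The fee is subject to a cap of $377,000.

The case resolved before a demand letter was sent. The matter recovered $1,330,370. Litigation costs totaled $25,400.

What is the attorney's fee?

$292,681.40

Fee base is the gross recovery, $1,330,370; costs are reimbursed separately.
The matter resolved before a demand letter was sent, so the 22% rate applies.
$1,330,370 × 22% = $292,681.40
$292,681.40 is under the $377,000 cap.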